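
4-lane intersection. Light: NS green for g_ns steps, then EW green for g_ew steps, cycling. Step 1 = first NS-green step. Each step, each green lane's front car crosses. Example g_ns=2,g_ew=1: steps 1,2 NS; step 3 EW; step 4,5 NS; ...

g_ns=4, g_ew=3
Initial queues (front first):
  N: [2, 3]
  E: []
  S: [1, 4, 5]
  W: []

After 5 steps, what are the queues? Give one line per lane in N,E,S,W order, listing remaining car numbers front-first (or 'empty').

Step 1 [NS]: N:car2-GO,E:wait,S:car1-GO,W:wait | queues: N=1 E=0 S=2 W=0
Step 2 [NS]: N:car3-GO,E:wait,S:car4-GO,W:wait | queues: N=0 E=0 S=1 W=0
Step 3 [NS]: N:empty,E:wait,S:car5-GO,W:wait | queues: N=0 E=0 S=0 W=0

N: empty
E: empty
S: empty
W: empty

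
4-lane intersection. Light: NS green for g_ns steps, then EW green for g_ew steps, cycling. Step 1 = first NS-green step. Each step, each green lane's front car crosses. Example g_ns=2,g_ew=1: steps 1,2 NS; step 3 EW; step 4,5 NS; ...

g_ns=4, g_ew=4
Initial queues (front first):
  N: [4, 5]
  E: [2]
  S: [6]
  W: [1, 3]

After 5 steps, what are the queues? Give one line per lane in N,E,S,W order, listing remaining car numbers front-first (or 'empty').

Step 1 [NS]: N:car4-GO,E:wait,S:car6-GO,W:wait | queues: N=1 E=1 S=0 W=2
Step 2 [NS]: N:car5-GO,E:wait,S:empty,W:wait | queues: N=0 E=1 S=0 W=2
Step 3 [NS]: N:empty,E:wait,S:empty,W:wait | queues: N=0 E=1 S=0 W=2
Step 4 [NS]: N:empty,E:wait,S:empty,W:wait | queues: N=0 E=1 S=0 W=2
Step 5 [EW]: N:wait,E:car2-GO,S:wait,W:car1-GO | queues: N=0 E=0 S=0 W=1

N: empty
E: empty
S: empty
W: 3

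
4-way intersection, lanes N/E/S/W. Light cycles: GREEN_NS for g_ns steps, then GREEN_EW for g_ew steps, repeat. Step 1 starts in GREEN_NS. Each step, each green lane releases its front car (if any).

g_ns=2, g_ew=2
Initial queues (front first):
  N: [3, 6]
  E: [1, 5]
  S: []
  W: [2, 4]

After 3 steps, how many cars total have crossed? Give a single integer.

Step 1 [NS]: N:car3-GO,E:wait,S:empty,W:wait | queues: N=1 E=2 S=0 W=2
Step 2 [NS]: N:car6-GO,E:wait,S:empty,W:wait | queues: N=0 E=2 S=0 W=2
Step 3 [EW]: N:wait,E:car1-GO,S:wait,W:car2-GO | queues: N=0 E=1 S=0 W=1
Cars crossed by step 3: 4

Answer: 4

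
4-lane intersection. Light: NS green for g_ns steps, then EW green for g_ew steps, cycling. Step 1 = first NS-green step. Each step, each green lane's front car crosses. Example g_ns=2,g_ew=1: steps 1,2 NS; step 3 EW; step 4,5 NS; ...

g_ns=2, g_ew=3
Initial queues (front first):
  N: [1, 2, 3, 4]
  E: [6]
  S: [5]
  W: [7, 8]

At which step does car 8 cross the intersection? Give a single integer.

Step 1 [NS]: N:car1-GO,E:wait,S:car5-GO,W:wait | queues: N=3 E=1 S=0 W=2
Step 2 [NS]: N:car2-GO,E:wait,S:empty,W:wait | queues: N=2 E=1 S=0 W=2
Step 3 [EW]: N:wait,E:car6-GO,S:wait,W:car7-GO | queues: N=2 E=0 S=0 W=1
Step 4 [EW]: N:wait,E:empty,S:wait,W:car8-GO | queues: N=2 E=0 S=0 W=0
Step 5 [EW]: N:wait,E:empty,S:wait,W:empty | queues: N=2 E=0 S=0 W=0
Step 6 [NS]: N:car3-GO,E:wait,S:empty,W:wait | queues: N=1 E=0 S=0 W=0
Step 7 [NS]: N:car4-GO,E:wait,S:empty,W:wait | queues: N=0 E=0 S=0 W=0
Car 8 crosses at step 4

4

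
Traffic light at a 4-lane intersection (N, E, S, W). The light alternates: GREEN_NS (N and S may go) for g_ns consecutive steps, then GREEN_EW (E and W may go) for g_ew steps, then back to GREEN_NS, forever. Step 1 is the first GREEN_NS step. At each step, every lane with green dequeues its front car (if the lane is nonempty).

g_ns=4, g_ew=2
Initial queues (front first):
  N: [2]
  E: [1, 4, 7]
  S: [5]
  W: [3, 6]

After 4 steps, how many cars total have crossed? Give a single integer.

Step 1 [NS]: N:car2-GO,E:wait,S:car5-GO,W:wait | queues: N=0 E=3 S=0 W=2
Step 2 [NS]: N:empty,E:wait,S:empty,W:wait | queues: N=0 E=3 S=0 W=2
Step 3 [NS]: N:empty,E:wait,S:empty,W:wait | queues: N=0 E=3 S=0 W=2
Step 4 [NS]: N:empty,E:wait,S:empty,W:wait | queues: N=0 E=3 S=0 W=2
Cars crossed by step 4: 2

Answer: 2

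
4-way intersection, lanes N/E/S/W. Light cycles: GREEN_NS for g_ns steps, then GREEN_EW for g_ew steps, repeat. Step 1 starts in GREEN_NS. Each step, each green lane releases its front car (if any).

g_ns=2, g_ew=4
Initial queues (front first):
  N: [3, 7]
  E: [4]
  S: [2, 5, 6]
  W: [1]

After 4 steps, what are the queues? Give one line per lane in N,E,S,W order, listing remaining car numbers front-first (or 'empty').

Step 1 [NS]: N:car3-GO,E:wait,S:car2-GO,W:wait | queues: N=1 E=1 S=2 W=1
Step 2 [NS]: N:car7-GO,E:wait,S:car5-GO,W:wait | queues: N=0 E=1 S=1 W=1
Step 3 [EW]: N:wait,E:car4-GO,S:wait,W:car1-GO | queues: N=0 E=0 S=1 W=0
Step 4 [EW]: N:wait,E:empty,S:wait,W:empty | queues: N=0 E=0 S=1 W=0

N: empty
E: empty
S: 6
W: empty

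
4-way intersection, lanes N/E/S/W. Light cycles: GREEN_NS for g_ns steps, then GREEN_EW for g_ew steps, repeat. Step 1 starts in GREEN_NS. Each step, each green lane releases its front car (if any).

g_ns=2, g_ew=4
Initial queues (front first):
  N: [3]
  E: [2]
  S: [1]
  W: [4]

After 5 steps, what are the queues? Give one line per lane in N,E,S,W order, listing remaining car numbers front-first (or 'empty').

Step 1 [NS]: N:car3-GO,E:wait,S:car1-GO,W:wait | queues: N=0 E=1 S=0 W=1
Step 2 [NS]: N:empty,E:wait,S:empty,W:wait | queues: N=0 E=1 S=0 W=1
Step 3 [EW]: N:wait,E:car2-GO,S:wait,W:car4-GO | queues: N=0 E=0 S=0 W=0

N: empty
E: empty
S: empty
W: empty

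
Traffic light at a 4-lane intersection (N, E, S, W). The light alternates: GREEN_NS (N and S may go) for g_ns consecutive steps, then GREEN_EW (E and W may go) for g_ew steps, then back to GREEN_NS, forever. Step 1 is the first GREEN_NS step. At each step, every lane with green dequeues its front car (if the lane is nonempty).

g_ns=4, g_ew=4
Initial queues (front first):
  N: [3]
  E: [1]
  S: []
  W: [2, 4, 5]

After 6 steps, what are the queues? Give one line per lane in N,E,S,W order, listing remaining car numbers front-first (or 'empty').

Step 1 [NS]: N:car3-GO,E:wait,S:empty,W:wait | queues: N=0 E=1 S=0 W=3
Step 2 [NS]: N:empty,E:wait,S:empty,W:wait | queues: N=0 E=1 S=0 W=3
Step 3 [NS]: N:empty,E:wait,S:empty,W:wait | queues: N=0 E=1 S=0 W=3
Step 4 [NS]: N:empty,E:wait,S:empty,W:wait | queues: N=0 E=1 S=0 W=3
Step 5 [EW]: N:wait,E:car1-GO,S:wait,W:car2-GO | queues: N=0 E=0 S=0 W=2
Step 6 [EW]: N:wait,E:empty,S:wait,W:car4-GO | queues: N=0 E=0 S=0 W=1

N: empty
E: empty
S: empty
W: 5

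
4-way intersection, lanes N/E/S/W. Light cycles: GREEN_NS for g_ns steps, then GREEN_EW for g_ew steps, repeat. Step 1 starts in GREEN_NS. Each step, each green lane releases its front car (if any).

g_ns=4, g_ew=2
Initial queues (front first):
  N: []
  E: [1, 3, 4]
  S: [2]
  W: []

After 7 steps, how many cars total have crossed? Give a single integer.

Answer: 3

Derivation:
Step 1 [NS]: N:empty,E:wait,S:car2-GO,W:wait | queues: N=0 E=3 S=0 W=0
Step 2 [NS]: N:empty,E:wait,S:empty,W:wait | queues: N=0 E=3 S=0 W=0
Step 3 [NS]: N:empty,E:wait,S:empty,W:wait | queues: N=0 E=3 S=0 W=0
Step 4 [NS]: N:empty,E:wait,S:empty,W:wait | queues: N=0 E=3 S=0 W=0
Step 5 [EW]: N:wait,E:car1-GO,S:wait,W:empty | queues: N=0 E=2 S=0 W=0
Step 6 [EW]: N:wait,E:car3-GO,S:wait,W:empty | queues: N=0 E=1 S=0 W=0
Step 7 [NS]: N:empty,E:wait,S:empty,W:wait | queues: N=0 E=1 S=0 W=0
Cars crossed by step 7: 3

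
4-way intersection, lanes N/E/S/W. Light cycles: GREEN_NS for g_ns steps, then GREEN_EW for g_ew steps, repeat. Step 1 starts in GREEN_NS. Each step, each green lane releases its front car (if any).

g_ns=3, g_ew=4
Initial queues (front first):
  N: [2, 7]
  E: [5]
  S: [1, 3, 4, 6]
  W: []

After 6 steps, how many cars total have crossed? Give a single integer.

Answer: 6

Derivation:
Step 1 [NS]: N:car2-GO,E:wait,S:car1-GO,W:wait | queues: N=1 E=1 S=3 W=0
Step 2 [NS]: N:car7-GO,E:wait,S:car3-GO,W:wait | queues: N=0 E=1 S=2 W=0
Step 3 [NS]: N:empty,E:wait,S:car4-GO,W:wait | queues: N=0 E=1 S=1 W=0
Step 4 [EW]: N:wait,E:car5-GO,S:wait,W:empty | queues: N=0 E=0 S=1 W=0
Step 5 [EW]: N:wait,E:empty,S:wait,W:empty | queues: N=0 E=0 S=1 W=0
Step 6 [EW]: N:wait,E:empty,S:wait,W:empty | queues: N=0 E=0 S=1 W=0
Cars crossed by step 6: 6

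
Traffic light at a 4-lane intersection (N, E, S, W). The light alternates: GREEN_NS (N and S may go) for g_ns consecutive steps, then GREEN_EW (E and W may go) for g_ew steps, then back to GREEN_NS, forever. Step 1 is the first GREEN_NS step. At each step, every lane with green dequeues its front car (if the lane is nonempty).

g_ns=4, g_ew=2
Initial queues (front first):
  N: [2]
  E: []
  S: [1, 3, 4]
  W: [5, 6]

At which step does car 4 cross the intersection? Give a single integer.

Step 1 [NS]: N:car2-GO,E:wait,S:car1-GO,W:wait | queues: N=0 E=0 S=2 W=2
Step 2 [NS]: N:empty,E:wait,S:car3-GO,W:wait | queues: N=0 E=0 S=1 W=2
Step 3 [NS]: N:empty,E:wait,S:car4-GO,W:wait | queues: N=0 E=0 S=0 W=2
Step 4 [NS]: N:empty,E:wait,S:empty,W:wait | queues: N=0 E=0 S=0 W=2
Step 5 [EW]: N:wait,E:empty,S:wait,W:car5-GO | queues: N=0 E=0 S=0 W=1
Step 6 [EW]: N:wait,E:empty,S:wait,W:car6-GO | queues: N=0 E=0 S=0 W=0
Car 4 crosses at step 3

3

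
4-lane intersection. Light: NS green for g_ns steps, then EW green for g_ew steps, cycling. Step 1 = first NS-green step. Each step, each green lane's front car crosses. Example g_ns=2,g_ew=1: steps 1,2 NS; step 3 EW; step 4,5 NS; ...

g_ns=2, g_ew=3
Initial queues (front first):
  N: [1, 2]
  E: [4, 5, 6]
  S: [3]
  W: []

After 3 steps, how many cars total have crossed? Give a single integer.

Step 1 [NS]: N:car1-GO,E:wait,S:car3-GO,W:wait | queues: N=1 E=3 S=0 W=0
Step 2 [NS]: N:car2-GO,E:wait,S:empty,W:wait | queues: N=0 E=3 S=0 W=0
Step 3 [EW]: N:wait,E:car4-GO,S:wait,W:empty | queues: N=0 E=2 S=0 W=0
Cars crossed by step 3: 4

Answer: 4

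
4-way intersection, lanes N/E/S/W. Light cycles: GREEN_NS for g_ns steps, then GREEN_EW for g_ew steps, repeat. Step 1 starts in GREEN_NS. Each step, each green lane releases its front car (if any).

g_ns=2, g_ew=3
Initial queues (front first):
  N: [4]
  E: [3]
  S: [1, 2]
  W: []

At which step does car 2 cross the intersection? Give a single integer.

Step 1 [NS]: N:car4-GO,E:wait,S:car1-GO,W:wait | queues: N=0 E=1 S=1 W=0
Step 2 [NS]: N:empty,E:wait,S:car2-GO,W:wait | queues: N=0 E=1 S=0 W=0
Step 3 [EW]: N:wait,E:car3-GO,S:wait,W:empty | queues: N=0 E=0 S=0 W=0
Car 2 crosses at step 2

2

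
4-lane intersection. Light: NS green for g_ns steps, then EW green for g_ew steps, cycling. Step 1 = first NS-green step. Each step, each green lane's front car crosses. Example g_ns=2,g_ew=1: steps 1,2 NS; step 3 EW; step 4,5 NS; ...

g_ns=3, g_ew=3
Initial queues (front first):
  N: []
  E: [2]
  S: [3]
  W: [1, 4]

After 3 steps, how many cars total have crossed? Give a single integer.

Step 1 [NS]: N:empty,E:wait,S:car3-GO,W:wait | queues: N=0 E=1 S=0 W=2
Step 2 [NS]: N:empty,E:wait,S:empty,W:wait | queues: N=0 E=1 S=0 W=2
Step 3 [NS]: N:empty,E:wait,S:empty,W:wait | queues: N=0 E=1 S=0 W=2
Cars crossed by step 3: 1

Answer: 1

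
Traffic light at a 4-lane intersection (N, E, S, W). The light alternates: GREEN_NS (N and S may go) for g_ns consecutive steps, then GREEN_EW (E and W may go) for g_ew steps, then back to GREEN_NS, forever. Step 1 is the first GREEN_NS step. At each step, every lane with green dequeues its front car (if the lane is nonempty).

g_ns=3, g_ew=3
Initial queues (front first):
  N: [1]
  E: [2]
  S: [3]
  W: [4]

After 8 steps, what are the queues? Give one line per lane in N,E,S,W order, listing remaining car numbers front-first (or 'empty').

Step 1 [NS]: N:car1-GO,E:wait,S:car3-GO,W:wait | queues: N=0 E=1 S=0 W=1
Step 2 [NS]: N:empty,E:wait,S:empty,W:wait | queues: N=0 E=1 S=0 W=1
Step 3 [NS]: N:empty,E:wait,S:empty,W:wait | queues: N=0 E=1 S=0 W=1
Step 4 [EW]: N:wait,E:car2-GO,S:wait,W:car4-GO | queues: N=0 E=0 S=0 W=0

N: empty
E: empty
S: empty
W: empty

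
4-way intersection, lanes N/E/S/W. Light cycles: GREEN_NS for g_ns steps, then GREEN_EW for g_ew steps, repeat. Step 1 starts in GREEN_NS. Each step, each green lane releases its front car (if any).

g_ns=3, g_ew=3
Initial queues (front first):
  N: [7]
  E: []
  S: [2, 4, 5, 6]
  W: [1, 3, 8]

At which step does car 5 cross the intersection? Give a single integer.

Step 1 [NS]: N:car7-GO,E:wait,S:car2-GO,W:wait | queues: N=0 E=0 S=3 W=3
Step 2 [NS]: N:empty,E:wait,S:car4-GO,W:wait | queues: N=0 E=0 S=2 W=3
Step 3 [NS]: N:empty,E:wait,S:car5-GO,W:wait | queues: N=0 E=0 S=1 W=3
Step 4 [EW]: N:wait,E:empty,S:wait,W:car1-GO | queues: N=0 E=0 S=1 W=2
Step 5 [EW]: N:wait,E:empty,S:wait,W:car3-GO | queues: N=0 E=0 S=1 W=1
Step 6 [EW]: N:wait,E:empty,S:wait,W:car8-GO | queues: N=0 E=0 S=1 W=0
Step 7 [NS]: N:empty,E:wait,S:car6-GO,W:wait | queues: N=0 E=0 S=0 W=0
Car 5 crosses at step 3

3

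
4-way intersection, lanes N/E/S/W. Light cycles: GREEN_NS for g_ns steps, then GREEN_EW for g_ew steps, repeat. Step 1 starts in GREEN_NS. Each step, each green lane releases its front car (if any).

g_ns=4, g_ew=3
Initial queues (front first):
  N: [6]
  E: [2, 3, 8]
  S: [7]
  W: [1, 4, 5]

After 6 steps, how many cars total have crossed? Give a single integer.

Answer: 6

Derivation:
Step 1 [NS]: N:car6-GO,E:wait,S:car7-GO,W:wait | queues: N=0 E=3 S=0 W=3
Step 2 [NS]: N:empty,E:wait,S:empty,W:wait | queues: N=0 E=3 S=0 W=3
Step 3 [NS]: N:empty,E:wait,S:empty,W:wait | queues: N=0 E=3 S=0 W=3
Step 4 [NS]: N:empty,E:wait,S:empty,W:wait | queues: N=0 E=3 S=0 W=3
Step 5 [EW]: N:wait,E:car2-GO,S:wait,W:car1-GO | queues: N=0 E=2 S=0 W=2
Step 6 [EW]: N:wait,E:car3-GO,S:wait,W:car4-GO | queues: N=0 E=1 S=0 W=1
Cars crossed by step 6: 6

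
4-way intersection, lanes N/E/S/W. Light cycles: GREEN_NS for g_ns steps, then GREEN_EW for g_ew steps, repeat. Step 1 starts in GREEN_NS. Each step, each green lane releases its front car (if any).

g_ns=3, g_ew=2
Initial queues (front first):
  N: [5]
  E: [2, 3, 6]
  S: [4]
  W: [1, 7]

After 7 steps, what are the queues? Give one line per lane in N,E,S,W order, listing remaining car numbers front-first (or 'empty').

Step 1 [NS]: N:car5-GO,E:wait,S:car4-GO,W:wait | queues: N=0 E=3 S=0 W=2
Step 2 [NS]: N:empty,E:wait,S:empty,W:wait | queues: N=0 E=3 S=0 W=2
Step 3 [NS]: N:empty,E:wait,S:empty,W:wait | queues: N=0 E=3 S=0 W=2
Step 4 [EW]: N:wait,E:car2-GO,S:wait,W:car1-GO | queues: N=0 E=2 S=0 W=1
Step 5 [EW]: N:wait,E:car3-GO,S:wait,W:car7-GO | queues: N=0 E=1 S=0 W=0
Step 6 [NS]: N:empty,E:wait,S:empty,W:wait | queues: N=0 E=1 S=0 W=0
Step 7 [NS]: N:empty,E:wait,S:empty,W:wait | queues: N=0 E=1 S=0 W=0

N: empty
E: 6
S: empty
W: empty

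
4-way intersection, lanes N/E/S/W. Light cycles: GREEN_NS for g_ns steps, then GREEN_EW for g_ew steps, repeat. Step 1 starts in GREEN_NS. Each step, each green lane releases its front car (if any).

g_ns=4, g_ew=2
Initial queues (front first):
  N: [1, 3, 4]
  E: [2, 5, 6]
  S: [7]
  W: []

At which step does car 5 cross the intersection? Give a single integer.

Step 1 [NS]: N:car1-GO,E:wait,S:car7-GO,W:wait | queues: N=2 E=3 S=0 W=0
Step 2 [NS]: N:car3-GO,E:wait,S:empty,W:wait | queues: N=1 E=3 S=0 W=0
Step 3 [NS]: N:car4-GO,E:wait,S:empty,W:wait | queues: N=0 E=3 S=0 W=0
Step 4 [NS]: N:empty,E:wait,S:empty,W:wait | queues: N=0 E=3 S=0 W=0
Step 5 [EW]: N:wait,E:car2-GO,S:wait,W:empty | queues: N=0 E=2 S=0 W=0
Step 6 [EW]: N:wait,E:car5-GO,S:wait,W:empty | queues: N=0 E=1 S=0 W=0
Step 7 [NS]: N:empty,E:wait,S:empty,W:wait | queues: N=0 E=1 S=0 W=0
Step 8 [NS]: N:empty,E:wait,S:empty,W:wait | queues: N=0 E=1 S=0 W=0
Step 9 [NS]: N:empty,E:wait,S:empty,W:wait | queues: N=0 E=1 S=0 W=0
Step 10 [NS]: N:empty,E:wait,S:empty,W:wait | queues: N=0 E=1 S=0 W=0
Step 11 [EW]: N:wait,E:car6-GO,S:wait,W:empty | queues: N=0 E=0 S=0 W=0
Car 5 crosses at step 6

6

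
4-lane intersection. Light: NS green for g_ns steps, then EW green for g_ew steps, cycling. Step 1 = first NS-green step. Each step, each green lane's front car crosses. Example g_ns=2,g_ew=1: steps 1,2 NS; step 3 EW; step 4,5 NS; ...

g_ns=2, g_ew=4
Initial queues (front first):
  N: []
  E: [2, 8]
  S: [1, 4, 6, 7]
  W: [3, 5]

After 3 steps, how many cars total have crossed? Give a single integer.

Answer: 4

Derivation:
Step 1 [NS]: N:empty,E:wait,S:car1-GO,W:wait | queues: N=0 E=2 S=3 W=2
Step 2 [NS]: N:empty,E:wait,S:car4-GO,W:wait | queues: N=0 E=2 S=2 W=2
Step 3 [EW]: N:wait,E:car2-GO,S:wait,W:car3-GO | queues: N=0 E=1 S=2 W=1
Cars crossed by step 3: 4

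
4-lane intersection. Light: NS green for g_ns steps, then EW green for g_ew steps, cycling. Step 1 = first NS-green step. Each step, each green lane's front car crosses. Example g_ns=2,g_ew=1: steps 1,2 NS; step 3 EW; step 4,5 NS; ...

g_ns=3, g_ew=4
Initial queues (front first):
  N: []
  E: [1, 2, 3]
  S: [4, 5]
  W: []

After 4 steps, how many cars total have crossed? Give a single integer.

Answer: 3

Derivation:
Step 1 [NS]: N:empty,E:wait,S:car4-GO,W:wait | queues: N=0 E=3 S=1 W=0
Step 2 [NS]: N:empty,E:wait,S:car5-GO,W:wait | queues: N=0 E=3 S=0 W=0
Step 3 [NS]: N:empty,E:wait,S:empty,W:wait | queues: N=0 E=3 S=0 W=0
Step 4 [EW]: N:wait,E:car1-GO,S:wait,W:empty | queues: N=0 E=2 S=0 W=0
Cars crossed by step 4: 3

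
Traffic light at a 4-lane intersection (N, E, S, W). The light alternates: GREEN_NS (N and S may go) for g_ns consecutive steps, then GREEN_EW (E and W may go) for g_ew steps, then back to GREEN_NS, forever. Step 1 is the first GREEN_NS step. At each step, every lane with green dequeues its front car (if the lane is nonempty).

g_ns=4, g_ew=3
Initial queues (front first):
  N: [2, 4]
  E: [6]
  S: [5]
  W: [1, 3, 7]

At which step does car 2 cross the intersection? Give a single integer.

Step 1 [NS]: N:car2-GO,E:wait,S:car5-GO,W:wait | queues: N=1 E=1 S=0 W=3
Step 2 [NS]: N:car4-GO,E:wait,S:empty,W:wait | queues: N=0 E=1 S=0 W=3
Step 3 [NS]: N:empty,E:wait,S:empty,W:wait | queues: N=0 E=1 S=0 W=3
Step 4 [NS]: N:empty,E:wait,S:empty,W:wait | queues: N=0 E=1 S=0 W=3
Step 5 [EW]: N:wait,E:car6-GO,S:wait,W:car1-GO | queues: N=0 E=0 S=0 W=2
Step 6 [EW]: N:wait,E:empty,S:wait,W:car3-GO | queues: N=0 E=0 S=0 W=1
Step 7 [EW]: N:wait,E:empty,S:wait,W:car7-GO | queues: N=0 E=0 S=0 W=0
Car 2 crosses at step 1

1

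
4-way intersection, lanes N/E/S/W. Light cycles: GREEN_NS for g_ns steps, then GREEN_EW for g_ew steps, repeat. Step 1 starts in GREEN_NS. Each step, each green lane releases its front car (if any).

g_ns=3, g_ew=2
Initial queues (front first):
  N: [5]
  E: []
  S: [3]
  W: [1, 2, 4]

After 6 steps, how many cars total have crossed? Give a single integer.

Answer: 4

Derivation:
Step 1 [NS]: N:car5-GO,E:wait,S:car3-GO,W:wait | queues: N=0 E=0 S=0 W=3
Step 2 [NS]: N:empty,E:wait,S:empty,W:wait | queues: N=0 E=0 S=0 W=3
Step 3 [NS]: N:empty,E:wait,S:empty,W:wait | queues: N=0 E=0 S=0 W=3
Step 4 [EW]: N:wait,E:empty,S:wait,W:car1-GO | queues: N=0 E=0 S=0 W=2
Step 5 [EW]: N:wait,E:empty,S:wait,W:car2-GO | queues: N=0 E=0 S=0 W=1
Step 6 [NS]: N:empty,E:wait,S:empty,W:wait | queues: N=0 E=0 S=0 W=1
Cars crossed by step 6: 4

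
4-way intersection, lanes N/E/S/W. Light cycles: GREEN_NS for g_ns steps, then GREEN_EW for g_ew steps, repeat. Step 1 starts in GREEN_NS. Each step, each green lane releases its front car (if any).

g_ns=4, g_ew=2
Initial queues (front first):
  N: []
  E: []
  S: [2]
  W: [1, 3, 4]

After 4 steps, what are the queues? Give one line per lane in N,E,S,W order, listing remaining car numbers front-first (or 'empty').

Step 1 [NS]: N:empty,E:wait,S:car2-GO,W:wait | queues: N=0 E=0 S=0 W=3
Step 2 [NS]: N:empty,E:wait,S:empty,W:wait | queues: N=0 E=0 S=0 W=3
Step 3 [NS]: N:empty,E:wait,S:empty,W:wait | queues: N=0 E=0 S=0 W=3
Step 4 [NS]: N:empty,E:wait,S:empty,W:wait | queues: N=0 E=0 S=0 W=3

N: empty
E: empty
S: empty
W: 1 3 4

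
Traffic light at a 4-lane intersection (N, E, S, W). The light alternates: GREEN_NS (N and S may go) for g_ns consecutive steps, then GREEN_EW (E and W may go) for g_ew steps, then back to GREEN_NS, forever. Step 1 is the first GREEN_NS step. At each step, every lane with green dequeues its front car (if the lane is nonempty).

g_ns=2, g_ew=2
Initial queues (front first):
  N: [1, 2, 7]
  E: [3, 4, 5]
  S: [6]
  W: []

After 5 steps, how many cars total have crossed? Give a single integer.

Step 1 [NS]: N:car1-GO,E:wait,S:car6-GO,W:wait | queues: N=2 E=3 S=0 W=0
Step 2 [NS]: N:car2-GO,E:wait,S:empty,W:wait | queues: N=1 E=3 S=0 W=0
Step 3 [EW]: N:wait,E:car3-GO,S:wait,W:empty | queues: N=1 E=2 S=0 W=0
Step 4 [EW]: N:wait,E:car4-GO,S:wait,W:empty | queues: N=1 E=1 S=0 W=0
Step 5 [NS]: N:car7-GO,E:wait,S:empty,W:wait | queues: N=0 E=1 S=0 W=0
Cars crossed by step 5: 6

Answer: 6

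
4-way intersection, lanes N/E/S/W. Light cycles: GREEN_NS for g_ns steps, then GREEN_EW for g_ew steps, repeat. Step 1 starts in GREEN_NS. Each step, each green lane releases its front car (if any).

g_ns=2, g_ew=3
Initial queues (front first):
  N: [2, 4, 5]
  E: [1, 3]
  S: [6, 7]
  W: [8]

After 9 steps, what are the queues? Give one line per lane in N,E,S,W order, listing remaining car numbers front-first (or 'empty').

Step 1 [NS]: N:car2-GO,E:wait,S:car6-GO,W:wait | queues: N=2 E=2 S=1 W=1
Step 2 [NS]: N:car4-GO,E:wait,S:car7-GO,W:wait | queues: N=1 E=2 S=0 W=1
Step 3 [EW]: N:wait,E:car1-GO,S:wait,W:car8-GO | queues: N=1 E=1 S=0 W=0
Step 4 [EW]: N:wait,E:car3-GO,S:wait,W:empty | queues: N=1 E=0 S=0 W=0
Step 5 [EW]: N:wait,E:empty,S:wait,W:empty | queues: N=1 E=0 S=0 W=0
Step 6 [NS]: N:car5-GO,E:wait,S:empty,W:wait | queues: N=0 E=0 S=0 W=0

N: empty
E: empty
S: empty
W: empty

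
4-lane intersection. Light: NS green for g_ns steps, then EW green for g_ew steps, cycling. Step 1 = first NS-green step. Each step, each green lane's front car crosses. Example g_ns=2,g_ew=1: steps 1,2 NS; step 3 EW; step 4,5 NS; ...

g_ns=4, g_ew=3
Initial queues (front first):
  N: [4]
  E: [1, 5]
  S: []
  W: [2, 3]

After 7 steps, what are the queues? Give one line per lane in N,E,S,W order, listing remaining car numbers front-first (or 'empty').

Step 1 [NS]: N:car4-GO,E:wait,S:empty,W:wait | queues: N=0 E=2 S=0 W=2
Step 2 [NS]: N:empty,E:wait,S:empty,W:wait | queues: N=0 E=2 S=0 W=2
Step 3 [NS]: N:empty,E:wait,S:empty,W:wait | queues: N=0 E=2 S=0 W=2
Step 4 [NS]: N:empty,E:wait,S:empty,W:wait | queues: N=0 E=2 S=0 W=2
Step 5 [EW]: N:wait,E:car1-GO,S:wait,W:car2-GO | queues: N=0 E=1 S=0 W=1
Step 6 [EW]: N:wait,E:car5-GO,S:wait,W:car3-GO | queues: N=0 E=0 S=0 W=0

N: empty
E: empty
S: empty
W: empty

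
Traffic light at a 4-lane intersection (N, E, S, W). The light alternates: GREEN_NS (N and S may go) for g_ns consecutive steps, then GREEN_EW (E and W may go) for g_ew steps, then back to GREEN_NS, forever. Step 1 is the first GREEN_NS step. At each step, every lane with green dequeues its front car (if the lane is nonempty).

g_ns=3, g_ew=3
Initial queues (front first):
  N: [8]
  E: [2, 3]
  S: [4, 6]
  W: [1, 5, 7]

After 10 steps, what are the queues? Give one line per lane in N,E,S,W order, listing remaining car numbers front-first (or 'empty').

Step 1 [NS]: N:car8-GO,E:wait,S:car4-GO,W:wait | queues: N=0 E=2 S=1 W=3
Step 2 [NS]: N:empty,E:wait,S:car6-GO,W:wait | queues: N=0 E=2 S=0 W=3
Step 3 [NS]: N:empty,E:wait,S:empty,W:wait | queues: N=0 E=2 S=0 W=3
Step 4 [EW]: N:wait,E:car2-GO,S:wait,W:car1-GO | queues: N=0 E=1 S=0 W=2
Step 5 [EW]: N:wait,E:car3-GO,S:wait,W:car5-GO | queues: N=0 E=0 S=0 W=1
Step 6 [EW]: N:wait,E:empty,S:wait,W:car7-GO | queues: N=0 E=0 S=0 W=0

N: empty
E: empty
S: empty
W: empty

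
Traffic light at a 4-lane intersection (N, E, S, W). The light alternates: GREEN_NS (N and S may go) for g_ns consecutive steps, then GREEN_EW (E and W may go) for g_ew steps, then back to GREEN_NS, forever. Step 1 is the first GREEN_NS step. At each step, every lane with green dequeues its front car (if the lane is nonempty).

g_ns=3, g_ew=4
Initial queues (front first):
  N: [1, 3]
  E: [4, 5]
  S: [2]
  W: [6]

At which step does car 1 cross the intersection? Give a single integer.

Step 1 [NS]: N:car1-GO,E:wait,S:car2-GO,W:wait | queues: N=1 E=2 S=0 W=1
Step 2 [NS]: N:car3-GO,E:wait,S:empty,W:wait | queues: N=0 E=2 S=0 W=1
Step 3 [NS]: N:empty,E:wait,S:empty,W:wait | queues: N=0 E=2 S=0 W=1
Step 4 [EW]: N:wait,E:car4-GO,S:wait,W:car6-GO | queues: N=0 E=1 S=0 W=0
Step 5 [EW]: N:wait,E:car5-GO,S:wait,W:empty | queues: N=0 E=0 S=0 W=0
Car 1 crosses at step 1

1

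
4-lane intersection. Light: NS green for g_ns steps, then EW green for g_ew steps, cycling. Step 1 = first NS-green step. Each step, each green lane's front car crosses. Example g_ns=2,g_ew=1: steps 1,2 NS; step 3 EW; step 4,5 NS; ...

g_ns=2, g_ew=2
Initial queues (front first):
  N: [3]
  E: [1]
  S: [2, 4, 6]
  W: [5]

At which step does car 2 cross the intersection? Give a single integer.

Step 1 [NS]: N:car3-GO,E:wait,S:car2-GO,W:wait | queues: N=0 E=1 S=2 W=1
Step 2 [NS]: N:empty,E:wait,S:car4-GO,W:wait | queues: N=0 E=1 S=1 W=1
Step 3 [EW]: N:wait,E:car1-GO,S:wait,W:car5-GO | queues: N=0 E=0 S=1 W=0
Step 4 [EW]: N:wait,E:empty,S:wait,W:empty | queues: N=0 E=0 S=1 W=0
Step 5 [NS]: N:empty,E:wait,S:car6-GO,W:wait | queues: N=0 E=0 S=0 W=0
Car 2 crosses at step 1

1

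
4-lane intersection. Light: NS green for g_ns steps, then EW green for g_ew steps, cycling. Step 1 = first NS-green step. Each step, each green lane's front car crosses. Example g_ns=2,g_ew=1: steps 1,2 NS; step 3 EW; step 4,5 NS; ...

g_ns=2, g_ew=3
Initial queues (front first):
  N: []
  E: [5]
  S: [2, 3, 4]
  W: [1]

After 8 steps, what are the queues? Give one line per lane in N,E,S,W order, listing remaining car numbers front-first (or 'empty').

Step 1 [NS]: N:empty,E:wait,S:car2-GO,W:wait | queues: N=0 E=1 S=2 W=1
Step 2 [NS]: N:empty,E:wait,S:car3-GO,W:wait | queues: N=0 E=1 S=1 W=1
Step 3 [EW]: N:wait,E:car5-GO,S:wait,W:car1-GO | queues: N=0 E=0 S=1 W=0
Step 4 [EW]: N:wait,E:empty,S:wait,W:empty | queues: N=0 E=0 S=1 W=0
Step 5 [EW]: N:wait,E:empty,S:wait,W:empty | queues: N=0 E=0 S=1 W=0
Step 6 [NS]: N:empty,E:wait,S:car4-GO,W:wait | queues: N=0 E=0 S=0 W=0

N: empty
E: empty
S: empty
W: empty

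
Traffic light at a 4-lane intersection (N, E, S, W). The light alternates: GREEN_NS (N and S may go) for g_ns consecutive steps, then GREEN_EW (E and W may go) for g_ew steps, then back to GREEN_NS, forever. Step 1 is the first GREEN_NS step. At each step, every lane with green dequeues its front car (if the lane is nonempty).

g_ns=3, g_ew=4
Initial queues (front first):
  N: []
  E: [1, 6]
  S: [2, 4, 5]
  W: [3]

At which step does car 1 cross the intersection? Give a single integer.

Step 1 [NS]: N:empty,E:wait,S:car2-GO,W:wait | queues: N=0 E=2 S=2 W=1
Step 2 [NS]: N:empty,E:wait,S:car4-GO,W:wait | queues: N=0 E=2 S=1 W=1
Step 3 [NS]: N:empty,E:wait,S:car5-GO,W:wait | queues: N=0 E=2 S=0 W=1
Step 4 [EW]: N:wait,E:car1-GO,S:wait,W:car3-GO | queues: N=0 E=1 S=0 W=0
Step 5 [EW]: N:wait,E:car6-GO,S:wait,W:empty | queues: N=0 E=0 S=0 W=0
Car 1 crosses at step 4

4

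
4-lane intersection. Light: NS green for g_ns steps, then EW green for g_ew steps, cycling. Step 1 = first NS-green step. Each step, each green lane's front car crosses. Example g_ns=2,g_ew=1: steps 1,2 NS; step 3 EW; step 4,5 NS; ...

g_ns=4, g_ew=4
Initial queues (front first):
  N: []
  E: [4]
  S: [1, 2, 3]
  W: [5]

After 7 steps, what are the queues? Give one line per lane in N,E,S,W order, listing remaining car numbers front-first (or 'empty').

Step 1 [NS]: N:empty,E:wait,S:car1-GO,W:wait | queues: N=0 E=1 S=2 W=1
Step 2 [NS]: N:empty,E:wait,S:car2-GO,W:wait | queues: N=0 E=1 S=1 W=1
Step 3 [NS]: N:empty,E:wait,S:car3-GO,W:wait | queues: N=0 E=1 S=0 W=1
Step 4 [NS]: N:empty,E:wait,S:empty,W:wait | queues: N=0 E=1 S=0 W=1
Step 5 [EW]: N:wait,E:car4-GO,S:wait,W:car5-GO | queues: N=0 E=0 S=0 W=0

N: empty
E: empty
S: empty
W: empty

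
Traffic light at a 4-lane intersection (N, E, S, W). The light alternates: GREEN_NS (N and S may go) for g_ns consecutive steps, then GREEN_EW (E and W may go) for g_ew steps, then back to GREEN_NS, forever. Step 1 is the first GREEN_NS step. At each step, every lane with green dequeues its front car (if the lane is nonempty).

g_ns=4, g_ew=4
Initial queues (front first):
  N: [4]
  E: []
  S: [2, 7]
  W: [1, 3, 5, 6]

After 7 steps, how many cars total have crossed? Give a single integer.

Answer: 6

Derivation:
Step 1 [NS]: N:car4-GO,E:wait,S:car2-GO,W:wait | queues: N=0 E=0 S=1 W=4
Step 2 [NS]: N:empty,E:wait,S:car7-GO,W:wait | queues: N=0 E=0 S=0 W=4
Step 3 [NS]: N:empty,E:wait,S:empty,W:wait | queues: N=0 E=0 S=0 W=4
Step 4 [NS]: N:empty,E:wait,S:empty,W:wait | queues: N=0 E=0 S=0 W=4
Step 5 [EW]: N:wait,E:empty,S:wait,W:car1-GO | queues: N=0 E=0 S=0 W=3
Step 6 [EW]: N:wait,E:empty,S:wait,W:car3-GO | queues: N=0 E=0 S=0 W=2
Step 7 [EW]: N:wait,E:empty,S:wait,W:car5-GO | queues: N=0 E=0 S=0 W=1
Cars crossed by step 7: 6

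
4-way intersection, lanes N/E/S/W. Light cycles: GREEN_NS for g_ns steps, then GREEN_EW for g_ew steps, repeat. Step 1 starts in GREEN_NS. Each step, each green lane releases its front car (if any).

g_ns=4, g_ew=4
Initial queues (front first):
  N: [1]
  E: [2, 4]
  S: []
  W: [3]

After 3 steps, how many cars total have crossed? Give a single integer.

Step 1 [NS]: N:car1-GO,E:wait,S:empty,W:wait | queues: N=0 E=2 S=0 W=1
Step 2 [NS]: N:empty,E:wait,S:empty,W:wait | queues: N=0 E=2 S=0 W=1
Step 3 [NS]: N:empty,E:wait,S:empty,W:wait | queues: N=0 E=2 S=0 W=1
Cars crossed by step 3: 1

Answer: 1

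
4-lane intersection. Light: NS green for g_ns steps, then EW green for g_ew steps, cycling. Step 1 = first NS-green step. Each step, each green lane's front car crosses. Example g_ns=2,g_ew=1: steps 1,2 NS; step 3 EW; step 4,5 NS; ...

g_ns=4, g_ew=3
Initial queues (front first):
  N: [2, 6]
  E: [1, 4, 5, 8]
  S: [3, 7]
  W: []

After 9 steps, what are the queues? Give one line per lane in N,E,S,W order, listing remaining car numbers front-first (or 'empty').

Step 1 [NS]: N:car2-GO,E:wait,S:car3-GO,W:wait | queues: N=1 E=4 S=1 W=0
Step 2 [NS]: N:car6-GO,E:wait,S:car7-GO,W:wait | queues: N=0 E=4 S=0 W=0
Step 3 [NS]: N:empty,E:wait,S:empty,W:wait | queues: N=0 E=4 S=0 W=0
Step 4 [NS]: N:empty,E:wait,S:empty,W:wait | queues: N=0 E=4 S=0 W=0
Step 5 [EW]: N:wait,E:car1-GO,S:wait,W:empty | queues: N=0 E=3 S=0 W=0
Step 6 [EW]: N:wait,E:car4-GO,S:wait,W:empty | queues: N=0 E=2 S=0 W=0
Step 7 [EW]: N:wait,E:car5-GO,S:wait,W:empty | queues: N=0 E=1 S=0 W=0
Step 8 [NS]: N:empty,E:wait,S:empty,W:wait | queues: N=0 E=1 S=0 W=0
Step 9 [NS]: N:empty,E:wait,S:empty,W:wait | queues: N=0 E=1 S=0 W=0

N: empty
E: 8
S: empty
W: empty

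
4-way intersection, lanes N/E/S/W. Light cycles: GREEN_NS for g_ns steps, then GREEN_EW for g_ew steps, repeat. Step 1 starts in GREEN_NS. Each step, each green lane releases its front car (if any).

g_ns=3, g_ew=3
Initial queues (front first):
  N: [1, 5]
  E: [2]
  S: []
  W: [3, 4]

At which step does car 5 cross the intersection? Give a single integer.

Step 1 [NS]: N:car1-GO,E:wait,S:empty,W:wait | queues: N=1 E=1 S=0 W=2
Step 2 [NS]: N:car5-GO,E:wait,S:empty,W:wait | queues: N=0 E=1 S=0 W=2
Step 3 [NS]: N:empty,E:wait,S:empty,W:wait | queues: N=0 E=1 S=0 W=2
Step 4 [EW]: N:wait,E:car2-GO,S:wait,W:car3-GO | queues: N=0 E=0 S=0 W=1
Step 5 [EW]: N:wait,E:empty,S:wait,W:car4-GO | queues: N=0 E=0 S=0 W=0
Car 5 crosses at step 2

2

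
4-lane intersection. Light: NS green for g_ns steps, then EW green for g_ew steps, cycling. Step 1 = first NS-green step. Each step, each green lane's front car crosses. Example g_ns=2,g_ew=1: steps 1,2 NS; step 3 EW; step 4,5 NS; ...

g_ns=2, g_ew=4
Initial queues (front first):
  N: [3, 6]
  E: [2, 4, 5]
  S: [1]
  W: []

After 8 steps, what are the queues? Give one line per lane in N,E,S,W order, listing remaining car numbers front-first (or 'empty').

Step 1 [NS]: N:car3-GO,E:wait,S:car1-GO,W:wait | queues: N=1 E=3 S=0 W=0
Step 2 [NS]: N:car6-GO,E:wait,S:empty,W:wait | queues: N=0 E=3 S=0 W=0
Step 3 [EW]: N:wait,E:car2-GO,S:wait,W:empty | queues: N=0 E=2 S=0 W=0
Step 4 [EW]: N:wait,E:car4-GO,S:wait,W:empty | queues: N=0 E=1 S=0 W=0
Step 5 [EW]: N:wait,E:car5-GO,S:wait,W:empty | queues: N=0 E=0 S=0 W=0

N: empty
E: empty
S: empty
W: empty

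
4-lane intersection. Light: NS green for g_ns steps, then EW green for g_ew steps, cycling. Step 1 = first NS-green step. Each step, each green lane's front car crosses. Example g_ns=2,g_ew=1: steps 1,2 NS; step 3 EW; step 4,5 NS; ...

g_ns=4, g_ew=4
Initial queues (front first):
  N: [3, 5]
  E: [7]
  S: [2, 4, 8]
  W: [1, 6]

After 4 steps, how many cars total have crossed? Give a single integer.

Step 1 [NS]: N:car3-GO,E:wait,S:car2-GO,W:wait | queues: N=1 E=1 S=2 W=2
Step 2 [NS]: N:car5-GO,E:wait,S:car4-GO,W:wait | queues: N=0 E=1 S=1 W=2
Step 3 [NS]: N:empty,E:wait,S:car8-GO,W:wait | queues: N=0 E=1 S=0 W=2
Step 4 [NS]: N:empty,E:wait,S:empty,W:wait | queues: N=0 E=1 S=0 W=2
Cars crossed by step 4: 5

Answer: 5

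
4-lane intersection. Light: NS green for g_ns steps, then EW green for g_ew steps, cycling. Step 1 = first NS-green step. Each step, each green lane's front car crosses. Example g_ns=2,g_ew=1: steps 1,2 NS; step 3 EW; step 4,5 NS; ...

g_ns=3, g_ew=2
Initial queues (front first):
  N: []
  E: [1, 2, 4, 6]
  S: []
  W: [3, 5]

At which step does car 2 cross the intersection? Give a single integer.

Step 1 [NS]: N:empty,E:wait,S:empty,W:wait | queues: N=0 E=4 S=0 W=2
Step 2 [NS]: N:empty,E:wait,S:empty,W:wait | queues: N=0 E=4 S=0 W=2
Step 3 [NS]: N:empty,E:wait,S:empty,W:wait | queues: N=0 E=4 S=0 W=2
Step 4 [EW]: N:wait,E:car1-GO,S:wait,W:car3-GO | queues: N=0 E=3 S=0 W=1
Step 5 [EW]: N:wait,E:car2-GO,S:wait,W:car5-GO | queues: N=0 E=2 S=0 W=0
Step 6 [NS]: N:empty,E:wait,S:empty,W:wait | queues: N=0 E=2 S=0 W=0
Step 7 [NS]: N:empty,E:wait,S:empty,W:wait | queues: N=0 E=2 S=0 W=0
Step 8 [NS]: N:empty,E:wait,S:empty,W:wait | queues: N=0 E=2 S=0 W=0
Step 9 [EW]: N:wait,E:car4-GO,S:wait,W:empty | queues: N=0 E=1 S=0 W=0
Step 10 [EW]: N:wait,E:car6-GO,S:wait,W:empty | queues: N=0 E=0 S=0 W=0
Car 2 crosses at step 5

5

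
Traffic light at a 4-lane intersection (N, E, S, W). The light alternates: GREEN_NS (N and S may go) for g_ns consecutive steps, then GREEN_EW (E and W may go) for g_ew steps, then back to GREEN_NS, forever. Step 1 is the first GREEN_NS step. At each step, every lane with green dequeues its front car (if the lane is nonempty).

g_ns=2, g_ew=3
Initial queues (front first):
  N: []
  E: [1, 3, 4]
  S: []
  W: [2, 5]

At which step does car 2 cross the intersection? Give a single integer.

Step 1 [NS]: N:empty,E:wait,S:empty,W:wait | queues: N=0 E=3 S=0 W=2
Step 2 [NS]: N:empty,E:wait,S:empty,W:wait | queues: N=0 E=3 S=0 W=2
Step 3 [EW]: N:wait,E:car1-GO,S:wait,W:car2-GO | queues: N=0 E=2 S=0 W=1
Step 4 [EW]: N:wait,E:car3-GO,S:wait,W:car5-GO | queues: N=0 E=1 S=0 W=0
Step 5 [EW]: N:wait,E:car4-GO,S:wait,W:empty | queues: N=0 E=0 S=0 W=0
Car 2 crosses at step 3

3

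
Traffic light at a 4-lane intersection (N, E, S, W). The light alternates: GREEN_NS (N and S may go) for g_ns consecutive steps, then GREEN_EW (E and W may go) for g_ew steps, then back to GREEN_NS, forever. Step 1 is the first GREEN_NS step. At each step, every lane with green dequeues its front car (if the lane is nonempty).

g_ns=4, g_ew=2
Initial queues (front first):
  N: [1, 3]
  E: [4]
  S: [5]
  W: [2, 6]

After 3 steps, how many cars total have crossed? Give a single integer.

Answer: 3

Derivation:
Step 1 [NS]: N:car1-GO,E:wait,S:car5-GO,W:wait | queues: N=1 E=1 S=0 W=2
Step 2 [NS]: N:car3-GO,E:wait,S:empty,W:wait | queues: N=0 E=1 S=0 W=2
Step 3 [NS]: N:empty,E:wait,S:empty,W:wait | queues: N=0 E=1 S=0 W=2
Cars crossed by step 3: 3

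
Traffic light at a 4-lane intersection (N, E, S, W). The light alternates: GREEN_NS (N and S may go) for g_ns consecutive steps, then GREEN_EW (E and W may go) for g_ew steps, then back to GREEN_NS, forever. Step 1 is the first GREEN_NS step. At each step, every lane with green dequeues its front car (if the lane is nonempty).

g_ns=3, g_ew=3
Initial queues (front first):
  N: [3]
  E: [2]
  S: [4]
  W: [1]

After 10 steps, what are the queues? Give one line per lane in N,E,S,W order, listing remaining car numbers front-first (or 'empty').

Step 1 [NS]: N:car3-GO,E:wait,S:car4-GO,W:wait | queues: N=0 E=1 S=0 W=1
Step 2 [NS]: N:empty,E:wait,S:empty,W:wait | queues: N=0 E=1 S=0 W=1
Step 3 [NS]: N:empty,E:wait,S:empty,W:wait | queues: N=0 E=1 S=0 W=1
Step 4 [EW]: N:wait,E:car2-GO,S:wait,W:car1-GO | queues: N=0 E=0 S=0 W=0

N: empty
E: empty
S: empty
W: empty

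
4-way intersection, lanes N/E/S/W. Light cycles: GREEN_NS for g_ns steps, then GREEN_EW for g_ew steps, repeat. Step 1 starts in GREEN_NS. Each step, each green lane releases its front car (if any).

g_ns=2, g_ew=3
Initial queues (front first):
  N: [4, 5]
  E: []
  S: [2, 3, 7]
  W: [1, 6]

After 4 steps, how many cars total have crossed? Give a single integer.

Step 1 [NS]: N:car4-GO,E:wait,S:car2-GO,W:wait | queues: N=1 E=0 S=2 W=2
Step 2 [NS]: N:car5-GO,E:wait,S:car3-GO,W:wait | queues: N=0 E=0 S=1 W=2
Step 3 [EW]: N:wait,E:empty,S:wait,W:car1-GO | queues: N=0 E=0 S=1 W=1
Step 4 [EW]: N:wait,E:empty,S:wait,W:car6-GO | queues: N=0 E=0 S=1 W=0
Cars crossed by step 4: 6

Answer: 6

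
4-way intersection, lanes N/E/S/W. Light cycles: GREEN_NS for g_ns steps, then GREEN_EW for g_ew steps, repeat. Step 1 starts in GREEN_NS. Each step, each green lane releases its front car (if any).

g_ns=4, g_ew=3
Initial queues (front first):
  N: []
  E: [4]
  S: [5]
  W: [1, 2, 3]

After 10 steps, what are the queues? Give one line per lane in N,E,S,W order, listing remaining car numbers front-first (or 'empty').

Step 1 [NS]: N:empty,E:wait,S:car5-GO,W:wait | queues: N=0 E=1 S=0 W=3
Step 2 [NS]: N:empty,E:wait,S:empty,W:wait | queues: N=0 E=1 S=0 W=3
Step 3 [NS]: N:empty,E:wait,S:empty,W:wait | queues: N=0 E=1 S=0 W=3
Step 4 [NS]: N:empty,E:wait,S:empty,W:wait | queues: N=0 E=1 S=0 W=3
Step 5 [EW]: N:wait,E:car4-GO,S:wait,W:car1-GO | queues: N=0 E=0 S=0 W=2
Step 6 [EW]: N:wait,E:empty,S:wait,W:car2-GO | queues: N=0 E=0 S=0 W=1
Step 7 [EW]: N:wait,E:empty,S:wait,W:car3-GO | queues: N=0 E=0 S=0 W=0

N: empty
E: empty
S: empty
W: empty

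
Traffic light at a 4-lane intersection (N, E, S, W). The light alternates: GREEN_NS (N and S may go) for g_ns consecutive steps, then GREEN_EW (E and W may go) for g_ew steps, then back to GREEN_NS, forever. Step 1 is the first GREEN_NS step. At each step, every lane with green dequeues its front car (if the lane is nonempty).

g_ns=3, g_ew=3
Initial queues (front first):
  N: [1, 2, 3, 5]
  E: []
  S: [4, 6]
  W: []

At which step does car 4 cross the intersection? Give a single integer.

Step 1 [NS]: N:car1-GO,E:wait,S:car4-GO,W:wait | queues: N=3 E=0 S=1 W=0
Step 2 [NS]: N:car2-GO,E:wait,S:car6-GO,W:wait | queues: N=2 E=0 S=0 W=0
Step 3 [NS]: N:car3-GO,E:wait,S:empty,W:wait | queues: N=1 E=0 S=0 W=0
Step 4 [EW]: N:wait,E:empty,S:wait,W:empty | queues: N=1 E=0 S=0 W=0
Step 5 [EW]: N:wait,E:empty,S:wait,W:empty | queues: N=1 E=0 S=0 W=0
Step 6 [EW]: N:wait,E:empty,S:wait,W:empty | queues: N=1 E=0 S=0 W=0
Step 7 [NS]: N:car5-GO,E:wait,S:empty,W:wait | queues: N=0 E=0 S=0 W=0
Car 4 crosses at step 1

1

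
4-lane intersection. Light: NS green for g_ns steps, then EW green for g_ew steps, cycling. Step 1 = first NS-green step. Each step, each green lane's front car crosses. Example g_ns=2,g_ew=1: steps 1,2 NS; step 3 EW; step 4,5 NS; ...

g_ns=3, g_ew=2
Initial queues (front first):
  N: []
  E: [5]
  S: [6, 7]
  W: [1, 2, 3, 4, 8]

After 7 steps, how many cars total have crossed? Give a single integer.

Step 1 [NS]: N:empty,E:wait,S:car6-GO,W:wait | queues: N=0 E=1 S=1 W=5
Step 2 [NS]: N:empty,E:wait,S:car7-GO,W:wait | queues: N=0 E=1 S=0 W=5
Step 3 [NS]: N:empty,E:wait,S:empty,W:wait | queues: N=0 E=1 S=0 W=5
Step 4 [EW]: N:wait,E:car5-GO,S:wait,W:car1-GO | queues: N=0 E=0 S=0 W=4
Step 5 [EW]: N:wait,E:empty,S:wait,W:car2-GO | queues: N=0 E=0 S=0 W=3
Step 6 [NS]: N:empty,E:wait,S:empty,W:wait | queues: N=0 E=0 S=0 W=3
Step 7 [NS]: N:empty,E:wait,S:empty,W:wait | queues: N=0 E=0 S=0 W=3
Cars crossed by step 7: 5

Answer: 5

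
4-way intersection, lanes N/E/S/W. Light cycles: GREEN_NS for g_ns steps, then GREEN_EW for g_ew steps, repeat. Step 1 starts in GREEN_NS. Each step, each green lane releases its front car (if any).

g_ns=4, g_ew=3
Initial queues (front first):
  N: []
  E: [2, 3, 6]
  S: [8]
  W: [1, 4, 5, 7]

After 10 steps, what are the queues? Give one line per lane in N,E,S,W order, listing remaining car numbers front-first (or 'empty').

Step 1 [NS]: N:empty,E:wait,S:car8-GO,W:wait | queues: N=0 E=3 S=0 W=4
Step 2 [NS]: N:empty,E:wait,S:empty,W:wait | queues: N=0 E=3 S=0 W=4
Step 3 [NS]: N:empty,E:wait,S:empty,W:wait | queues: N=0 E=3 S=0 W=4
Step 4 [NS]: N:empty,E:wait,S:empty,W:wait | queues: N=0 E=3 S=0 W=4
Step 5 [EW]: N:wait,E:car2-GO,S:wait,W:car1-GO | queues: N=0 E=2 S=0 W=3
Step 6 [EW]: N:wait,E:car3-GO,S:wait,W:car4-GO | queues: N=0 E=1 S=0 W=2
Step 7 [EW]: N:wait,E:car6-GO,S:wait,W:car5-GO | queues: N=0 E=0 S=0 W=1
Step 8 [NS]: N:empty,E:wait,S:empty,W:wait | queues: N=0 E=0 S=0 W=1
Step 9 [NS]: N:empty,E:wait,S:empty,W:wait | queues: N=0 E=0 S=0 W=1
Step 10 [NS]: N:empty,E:wait,S:empty,W:wait | queues: N=0 E=0 S=0 W=1

N: empty
E: empty
S: empty
W: 7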